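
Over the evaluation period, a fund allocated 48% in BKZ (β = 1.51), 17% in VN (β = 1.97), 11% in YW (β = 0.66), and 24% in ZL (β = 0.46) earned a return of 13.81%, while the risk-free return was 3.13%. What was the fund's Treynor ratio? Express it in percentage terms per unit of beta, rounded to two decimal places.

β_P = 0.48×1.51 + 0.17×1.97 + 0.11×0.66 + 0.24×0.46 = 1.2427
Treynor = (R_P − R_f) / β_P = (13.81% − 3.13%) / 1.2427 = 10.68% / 1.2427 = 8.59%

8.59%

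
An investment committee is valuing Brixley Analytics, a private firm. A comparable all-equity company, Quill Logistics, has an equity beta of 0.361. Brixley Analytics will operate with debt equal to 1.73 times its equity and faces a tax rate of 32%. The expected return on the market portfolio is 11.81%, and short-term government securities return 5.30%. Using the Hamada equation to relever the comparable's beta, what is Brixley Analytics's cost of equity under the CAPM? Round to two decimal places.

10.41%

β_L = β_U × [1 + (1 − t)(D/E)] = 0.361 × [1 + (1 − 0.32) × 1.73]
    = 0.361 × [1 + 0.68 × 1.73] = 0.361 × 2.1764 = 0.7857
MRP = 11.81% − 5.30% = 6.51%
E(R) = R_f + β_L × MRP = 5.30% + 0.7857 × 6.51% = 10.41%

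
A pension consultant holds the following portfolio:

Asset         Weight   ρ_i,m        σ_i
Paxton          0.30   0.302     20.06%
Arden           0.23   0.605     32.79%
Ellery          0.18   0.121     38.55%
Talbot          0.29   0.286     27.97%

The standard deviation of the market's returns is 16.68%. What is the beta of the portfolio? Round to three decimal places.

β_Paxton = 0.302 × 20.06% / 16.68% = 0.3632
β_Arden = 0.605 × 32.79% / 16.68% = 1.1893
β_Ellery = 0.121 × 38.55% / 16.68% = 0.2796
β_Talbot = 0.286 × 27.97% / 16.68% = 0.4796
β_P = Σ w_i β_i = 0.30×0.3632 + 0.23×1.1893 + 0.18×0.2796 + 0.29×0.4796 = 0.5719

0.572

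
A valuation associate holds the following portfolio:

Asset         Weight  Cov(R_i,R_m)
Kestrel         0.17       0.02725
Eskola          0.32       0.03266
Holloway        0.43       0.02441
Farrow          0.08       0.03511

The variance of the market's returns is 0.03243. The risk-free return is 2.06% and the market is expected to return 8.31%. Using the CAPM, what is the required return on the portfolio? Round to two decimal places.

7.53%

β_Kestrel = 0.02725 / 0.03243 = 0.8403
β_Eskola = 0.03266 / 0.03243 = 1.0071
β_Holloway = 0.02441 / 0.03243 = 0.7527
β_Farrow = 0.03511 / 0.03243 = 1.0826
β_P = Σ w_i β_i = 0.17×0.8403 + 0.32×1.0071 + 0.43×0.7527 + 0.08×1.0826 = 0.8754
MRP = 8.31% − 2.06% = 6.25%
E(R_P) = R_f + β_P × MRP = 2.06% + 0.8754 × 6.25% = 7.53%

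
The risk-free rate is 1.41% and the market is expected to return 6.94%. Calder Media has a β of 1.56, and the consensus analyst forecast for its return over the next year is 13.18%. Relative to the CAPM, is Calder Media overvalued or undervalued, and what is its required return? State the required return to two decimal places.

MRP = 6.94% − 1.41% = 5.53%
Required return = R_f + β·MRP = 1.41% + 1.56 × 5.53% = 10.04%
Forecast 13.18% > required 10.04% → the stock plots above the SML → undervalued.

Undervalued; required return 10.04%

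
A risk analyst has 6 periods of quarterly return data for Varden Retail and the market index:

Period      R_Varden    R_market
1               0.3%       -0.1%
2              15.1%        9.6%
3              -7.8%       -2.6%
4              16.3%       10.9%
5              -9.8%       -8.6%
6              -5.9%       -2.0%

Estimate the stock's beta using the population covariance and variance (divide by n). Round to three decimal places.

1.495

Mean R_i = (0.3 + 15.1 − 7.8 + 16.3 − 9.8 − 5.9) / 6 = 1.3667%
Mean R_m = (-0.1 + 9.6 − 2.6 + 10.9 − 8.6 − 2.0) / 6 = 1.2000%
Σ(R_i − R̄_i)(R_m − R̄_m) = 429.1200  ⇒  Cov = 429.1200 / 6 = 71.5200
Σ(R_m − R̄_m)² = 287.0600  ⇒  Var(R_m) = 287.0600 / 6 = 47.8433
β = Cov / Var(R_m) = 71.5200 / 47.8433 = 1.4949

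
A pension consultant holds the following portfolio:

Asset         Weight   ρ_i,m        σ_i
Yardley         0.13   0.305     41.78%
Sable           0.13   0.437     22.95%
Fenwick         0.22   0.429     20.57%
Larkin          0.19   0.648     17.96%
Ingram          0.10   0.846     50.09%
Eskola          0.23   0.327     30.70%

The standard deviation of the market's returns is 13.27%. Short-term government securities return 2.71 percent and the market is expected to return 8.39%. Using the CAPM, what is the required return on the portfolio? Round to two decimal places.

β_Yardley = 0.305 × 41.78% / 13.27% = 0.9603
β_Sable = 0.437 × 22.95% / 13.27% = 0.7558
β_Fenwick = 0.429 × 20.57% / 13.27% = 0.6650
β_Larkin = 0.648 × 17.96% / 13.27% = 0.8770
β_Ingram = 0.846 × 50.09% / 13.27% = 3.1934
β_Eskola = 0.327 × 30.70% / 13.27% = 0.7565
β_P = Σ w_i β_i = 0.13×0.9603 + 0.13×0.7558 + 0.22×0.6650 + 0.19×0.8770 + 0.10×3.1934 + 0.23×0.7565 = 1.0294
MRP = 8.39% − 2.71% = 5.68%
E(R_P) = R_f + β_P × MRP = 2.71% + 1.0294 × 5.68% = 8.56%

8.56%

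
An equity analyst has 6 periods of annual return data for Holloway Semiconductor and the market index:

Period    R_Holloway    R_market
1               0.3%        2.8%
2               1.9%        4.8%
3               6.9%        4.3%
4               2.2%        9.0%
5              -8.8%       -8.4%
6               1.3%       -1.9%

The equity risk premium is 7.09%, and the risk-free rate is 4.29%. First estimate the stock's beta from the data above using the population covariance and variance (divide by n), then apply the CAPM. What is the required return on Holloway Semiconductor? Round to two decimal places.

Mean R_i = (0.3 + 1.9 + 6.9 + 2.2 − 8.8 + 1.3) / 6 = 0.6333%
Mean R_m = (2.8 + 4.8 + 4.3 + 9.0 − 8.4 − 1.9) / 6 = 1.7667%
Σ(R_i − R̄_i)(R_m − R̄_m) = 124.1667  ⇒  Cov = 124.1667 / 6 = 20.6945
Σ(R_m − R̄_m)² = 185.8133  ⇒  Var(R_m) = 185.8133 / 6 = 30.9689
β = Cov / Var(R_m) = 20.6945 / 30.9689 = 0.6682
E(R) = R_f + β × MRP = 4.29% + 0.6682 × 7.09% = 9.03%

9.03%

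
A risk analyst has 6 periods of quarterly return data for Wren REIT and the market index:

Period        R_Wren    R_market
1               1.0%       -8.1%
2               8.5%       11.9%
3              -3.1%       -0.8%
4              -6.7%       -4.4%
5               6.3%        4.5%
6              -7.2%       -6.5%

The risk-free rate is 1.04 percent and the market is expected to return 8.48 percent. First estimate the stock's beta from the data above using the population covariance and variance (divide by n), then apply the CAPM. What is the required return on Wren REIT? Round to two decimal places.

Mean R_i = (1.0 + 8.5 − 3.1 − 6.7 + 6.3 − 7.2) / 6 = -0.2000%
Mean R_m = (-8.1 + 11.9 − 0.8 − 4.4 + 4.5 − 6.5) / 6 = -0.5667%
Σ(R_i − R̄_i)(R_m − R̄_m) = 199.4800  ⇒  Cov = 199.4800 / 6 = 33.2467
Σ(R_m − R̄_m)² = 287.7933  ⇒  Var(R_m) = 287.7933 / 6 = 47.9656
β = Cov / Var(R_m) = 33.2467 / 47.9656 = 0.6931
MRP = 8.48% − 1.04% = 7.44%
E(R) = R_f + β × MRP = 1.04% + 0.6931 × 7.44% = 6.20%

6.20%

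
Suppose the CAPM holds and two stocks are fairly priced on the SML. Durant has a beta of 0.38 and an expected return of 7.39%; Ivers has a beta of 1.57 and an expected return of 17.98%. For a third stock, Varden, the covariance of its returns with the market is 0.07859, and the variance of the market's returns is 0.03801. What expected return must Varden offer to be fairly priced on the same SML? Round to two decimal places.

22.41%

MRP = (17.98% − 7.39%) / (1.57 − 0.38) = 8.8992%
R_f = 7.39% − 0.38 × 8.8992% = 4.0083%
β_Varden = Cov / Var(R_m) = 0.07859 / 0.03801 = 2.0676
E(R_Varden) = R_f + β × MRP = 4.0083% + 2.0676 × 8.8992% = 22.41%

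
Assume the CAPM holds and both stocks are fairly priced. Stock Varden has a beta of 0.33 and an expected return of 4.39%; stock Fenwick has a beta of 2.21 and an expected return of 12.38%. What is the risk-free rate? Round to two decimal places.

2.99%

Both satisfy E(R) = R_f + β·MRP, so the slope of the SML is
MRP = (12.38% − 4.39%) / (2.21 − 0.33) = 7.99% / 1.88 = 4.2500%
R_f = E(R_Varden) − β_Varden·MRP = 4.39% − 0.33 × 4.2500% = 2.9875%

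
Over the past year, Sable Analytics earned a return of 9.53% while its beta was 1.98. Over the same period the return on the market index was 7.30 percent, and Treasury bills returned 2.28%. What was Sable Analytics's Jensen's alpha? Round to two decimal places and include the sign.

-2.69%

Market excess return = 7.30% − 2.28% = 5.02%
CAPM benchmark = R_f + β(R_m − R_f) = 2.28% + 1.98 × 5.02% = 12.2196%
α = actual − benchmark = 9.53% − 12.2196% = -2.69%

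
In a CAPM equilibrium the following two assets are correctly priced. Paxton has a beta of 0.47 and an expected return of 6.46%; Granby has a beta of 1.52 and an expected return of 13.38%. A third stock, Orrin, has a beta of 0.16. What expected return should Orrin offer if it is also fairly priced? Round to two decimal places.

4.42%

MRP (SML slope) = (13.38% − 6.46%) / (1.52 − 0.47) = 6.92% / 1.05 = 6.5905%
R_f (intercept) = 6.46% − 0.47 × 6.5905% = 3.3625%
E(R_Orrin) = R_f + β × MRP = 3.3625% + 0.16 × 6.5905% = 4.42%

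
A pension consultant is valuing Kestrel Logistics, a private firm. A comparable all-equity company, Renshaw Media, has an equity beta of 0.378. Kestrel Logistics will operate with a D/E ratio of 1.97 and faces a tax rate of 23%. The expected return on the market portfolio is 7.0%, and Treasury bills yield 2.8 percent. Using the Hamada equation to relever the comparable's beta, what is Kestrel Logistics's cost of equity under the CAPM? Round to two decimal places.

6.80%

β_L = β_U × [1 + (1 − t)(D/E)] = 0.378 × [1 + (1 − 0.23) × 1.97]
    = 0.378 × [1 + 0.77 × 1.97] = 0.378 × 2.5169 = 0.9514
MRP = 7.0% − 2.8% = 4.20%
E(R) = R_f + β_L × MRP = 2.8% + 0.9514 × 4.2% = 6.80%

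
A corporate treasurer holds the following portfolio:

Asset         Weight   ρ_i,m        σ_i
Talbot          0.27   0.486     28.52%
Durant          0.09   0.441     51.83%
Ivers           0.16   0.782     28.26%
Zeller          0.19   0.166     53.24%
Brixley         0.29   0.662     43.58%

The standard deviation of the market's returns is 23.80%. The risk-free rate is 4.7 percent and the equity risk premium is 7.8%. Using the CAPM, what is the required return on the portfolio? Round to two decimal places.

β_Talbot = 0.486 × 28.52% / 23.80% = 0.5824
β_Durant = 0.441 × 51.83% / 23.80% = 0.9604
β_Ivers = 0.782 × 28.26% / 23.80% = 0.9285
β_Zeller = 0.166 × 53.24% / 23.80% = 0.3713
β_Brixley = 0.662 × 43.58% / 23.80% = 1.2122
β_P = Σ w_i β_i = 0.27×0.5824 + 0.09×0.9604 + 0.16×0.9285 + 0.19×0.3713 + 0.29×1.2122 = 0.8143
E(R_P) = R_f + β_P × MRP = 4.7% + 0.8143 × 7.8% = 11.05%

11.05%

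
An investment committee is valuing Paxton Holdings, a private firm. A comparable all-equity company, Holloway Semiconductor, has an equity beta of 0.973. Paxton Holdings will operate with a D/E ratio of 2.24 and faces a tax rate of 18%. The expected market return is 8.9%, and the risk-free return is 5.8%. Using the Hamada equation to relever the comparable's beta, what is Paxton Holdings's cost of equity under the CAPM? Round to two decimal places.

14.36%

β_L = β_U × [1 + (1 − t)(D/E)] = 0.973 × [1 + (1 − 0.18) × 2.24]
    = 0.973 × [1 + 0.82 × 2.24] = 0.973 × 2.8368 = 2.7602
MRP = 8.9% − 5.8% = 3.10%
E(R) = R_f + β_L × MRP = 5.8% + 2.7602 × 3.1% = 14.36%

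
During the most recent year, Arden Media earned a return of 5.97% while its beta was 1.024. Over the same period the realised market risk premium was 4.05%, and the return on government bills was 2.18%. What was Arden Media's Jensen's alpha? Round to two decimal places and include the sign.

CAPM benchmark = R_f + β(R_m − R_f) = 2.18% + 1.024 × 4.05% = 6.32720%
α = actual − benchmark = 5.97% − 6.32720% = -0.36%

-0.36%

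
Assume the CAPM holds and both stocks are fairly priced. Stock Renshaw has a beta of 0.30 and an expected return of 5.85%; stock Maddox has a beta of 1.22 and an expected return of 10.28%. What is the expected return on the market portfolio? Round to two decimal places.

Both satisfy E(R) = R_f + β·MRP, so the slope of the SML is
MRP = (10.28% − 5.85%) / (1.22 − 0.30) = 4.43% / 0.92 = 4.8152%
R_f = E(R_Renshaw) − β_Renshaw·MRP = 5.85% − 0.30 × 4.8152% = 4.4054%
E(R_m) = R_f + MRP = 4.4054% + 4.8152% = 9.22%

9.22%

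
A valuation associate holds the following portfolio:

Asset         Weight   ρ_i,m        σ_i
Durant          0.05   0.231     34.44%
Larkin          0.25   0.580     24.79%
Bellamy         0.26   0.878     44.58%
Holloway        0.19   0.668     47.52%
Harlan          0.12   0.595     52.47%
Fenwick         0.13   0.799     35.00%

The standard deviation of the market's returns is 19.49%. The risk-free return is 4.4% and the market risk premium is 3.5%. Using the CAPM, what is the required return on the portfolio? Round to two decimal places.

9.35%

β_Durant = 0.231 × 34.44% / 19.49% = 0.4082
β_Larkin = 0.580 × 24.79% / 19.49% = 0.7377
β_Bellamy = 0.878 × 44.58% / 19.49% = 2.0083
β_Holloway = 0.668 × 47.52% / 19.49% = 1.6287
β_Harlan = 0.595 × 52.47% / 19.49% = 1.6018
β_Fenwick = 0.799 × 35.00% / 19.49% = 1.4348
β_P = Σ w_i β_i = 0.05×0.4082 + 0.25×0.7377 + 0.26×2.0083 + 0.19×1.6287 + 0.12×1.6018 + 0.13×1.4348 = 1.4152
E(R_P) = R_f + β_P × MRP = 4.4% + 1.4152 × 3.5% = 9.35%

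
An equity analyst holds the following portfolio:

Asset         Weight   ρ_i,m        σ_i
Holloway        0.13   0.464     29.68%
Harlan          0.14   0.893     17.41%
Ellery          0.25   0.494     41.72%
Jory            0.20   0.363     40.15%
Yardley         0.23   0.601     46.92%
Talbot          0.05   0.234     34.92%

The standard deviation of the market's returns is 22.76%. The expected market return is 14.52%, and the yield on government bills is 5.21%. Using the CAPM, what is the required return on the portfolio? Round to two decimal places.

12.95%

β_Holloway = 0.464 × 29.68% / 22.76% = 0.6051
β_Harlan = 0.893 × 17.41% / 22.76% = 0.6831
β_Ellery = 0.494 × 41.72% / 22.76% = 0.9055
β_Jory = 0.363 × 40.15% / 22.76% = 0.6404
β_Yardley = 0.601 × 46.92% / 22.76% = 1.2390
β_Talbot = 0.234 × 34.92% / 22.76% = 0.3590
β_P = Σ w_i β_i = 0.13×0.6051 + 0.14×0.6831 + 0.25×0.9055 + 0.20×0.6404 + 0.23×1.2390 + 0.05×0.3590 = 0.8317
MRP = 14.52% − 5.21% = 9.31%
E(R_P) = R_f + β_P × MRP = 5.21% + 0.8317 × 9.31% = 12.95%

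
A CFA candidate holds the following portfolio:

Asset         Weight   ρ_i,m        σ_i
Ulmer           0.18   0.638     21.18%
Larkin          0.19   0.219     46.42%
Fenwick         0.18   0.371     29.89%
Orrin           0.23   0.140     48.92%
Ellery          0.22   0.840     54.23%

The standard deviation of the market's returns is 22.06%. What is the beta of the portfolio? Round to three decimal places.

β_Ulmer = 0.638 × 21.18% / 22.06% = 0.6125
β_Larkin = 0.219 × 46.42% / 22.06% = 0.4608
β_Fenwick = 0.371 × 29.89% / 22.06% = 0.5027
β_Orrin = 0.140 × 48.92% / 22.06% = 0.3105
β_Ellery = 0.840 × 54.23% / 22.06% = 2.0650
β_P = Σ w_i β_i = 0.18×0.6125 + 0.19×0.4608 + 0.18×0.5027 + 0.23×0.3105 + 0.22×2.0650 = 0.8140

0.814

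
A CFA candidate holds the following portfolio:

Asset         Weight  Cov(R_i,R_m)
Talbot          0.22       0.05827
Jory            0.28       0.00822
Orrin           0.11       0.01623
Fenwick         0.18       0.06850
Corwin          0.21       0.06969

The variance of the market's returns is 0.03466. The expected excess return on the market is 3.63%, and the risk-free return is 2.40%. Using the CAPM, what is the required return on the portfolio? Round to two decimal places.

β_Talbot = 0.05827 / 0.03466 = 1.6812
β_Jory = 0.00822 / 0.03466 = 0.2372
β_Orrin = 0.01623 / 0.03466 = 0.4683
β_Fenwick = 0.06850 / 0.03466 = 1.9763
β_Corwin = 0.06969 / 0.03466 = 2.0107
β_P = Σ w_i β_i = 0.22×1.6812 + 0.28×0.2372 + 0.11×0.4683 + 0.18×1.9763 + 0.21×2.0107 = 1.2658
E(R_P) = R_f + β_P × MRP = 2.40% + 1.2658 × 3.63% = 6.99%

6.99%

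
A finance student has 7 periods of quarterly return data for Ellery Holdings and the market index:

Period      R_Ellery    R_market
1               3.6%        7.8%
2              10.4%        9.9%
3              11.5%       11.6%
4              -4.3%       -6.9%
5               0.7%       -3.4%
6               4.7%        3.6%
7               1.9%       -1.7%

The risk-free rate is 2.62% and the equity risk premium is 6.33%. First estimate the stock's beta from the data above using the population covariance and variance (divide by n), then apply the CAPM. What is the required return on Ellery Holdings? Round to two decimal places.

7.18%

Mean R_i = (3.6 + 10.4 + 11.5 − 4.3 + 0.7 + 4.7 + 1.9) / 7 = 4.0714%
Mean R_m = (7.8 + 9.9 + 11.6 − 6.9 − 3.4 + 3.6 − 1.7) / 7 = 2.9857%
Σ(R_i − R̄_i)(R_m − R̄_m) = 220.3271  ⇒  Cov = 220.3271 / 7 = 31.4753
Σ(R_m − R̄_m)² = 306.0286  ⇒  Var(R_m) = 306.0286 / 7 = 43.7184
β = Cov / Var(R_m) = 31.4753 / 43.7184 = 0.7200
E(R) = R_f + β × MRP = 2.62% + 0.7200 × 6.33% = 7.18%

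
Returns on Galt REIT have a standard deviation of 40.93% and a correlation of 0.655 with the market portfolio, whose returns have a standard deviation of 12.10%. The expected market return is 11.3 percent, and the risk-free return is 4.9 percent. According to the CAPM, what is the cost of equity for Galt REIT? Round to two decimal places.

β = ρ × σ_i / σ_m = 0.655 × 40.93% / 12.10% = 2.2156
MRP = 11.3% − 4.9% = 6.40%
E(R) = 4.9% + 2.2156 × 6.4% = 19.08%

19.08%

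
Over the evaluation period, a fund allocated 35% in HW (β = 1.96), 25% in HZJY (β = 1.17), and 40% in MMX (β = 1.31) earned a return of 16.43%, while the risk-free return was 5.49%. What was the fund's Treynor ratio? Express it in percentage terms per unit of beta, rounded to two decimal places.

7.28%

β_P = 0.35×1.96 + 0.25×1.17 + 0.40×1.31 = 1.5025
Treynor = (R_P − R_f) / β_P = (16.43% − 5.49%) / 1.5025 = 10.94% / 1.5025 = 7.28%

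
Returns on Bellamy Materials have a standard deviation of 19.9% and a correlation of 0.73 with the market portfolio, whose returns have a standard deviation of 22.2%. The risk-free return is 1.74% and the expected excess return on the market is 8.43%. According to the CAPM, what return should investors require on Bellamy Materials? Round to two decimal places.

β = ρ × σ_i / σ_m = 0.73 × 19.9% / 22.2% = 0.6544
E(R) = 1.74% + 0.6544 × 8.43% = 7.26%

7.26%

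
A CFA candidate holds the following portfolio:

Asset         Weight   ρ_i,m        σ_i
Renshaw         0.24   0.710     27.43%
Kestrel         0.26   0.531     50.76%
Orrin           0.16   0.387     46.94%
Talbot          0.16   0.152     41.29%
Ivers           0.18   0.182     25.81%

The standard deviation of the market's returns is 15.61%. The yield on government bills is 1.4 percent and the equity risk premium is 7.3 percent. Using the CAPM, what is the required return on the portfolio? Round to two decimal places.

9.09%

β_Renshaw = 0.710 × 27.43% / 15.61% = 1.2476
β_Kestrel = 0.531 × 50.76% / 15.61% = 1.7267
β_Orrin = 0.387 × 46.94% / 15.61% = 1.1637
β_Talbot = 0.152 × 41.29% / 15.61% = 0.4021
β_Ivers = 0.182 × 25.81% / 15.61% = 0.3009
β_P = Σ w_i β_i = 0.24×1.2476 + 0.26×1.7267 + 0.16×1.1637 + 0.16×0.4021 + 0.18×0.3009 = 1.0531
E(R_P) = R_f + β_P × MRP = 1.4% + 1.0531 × 7.3% = 9.09%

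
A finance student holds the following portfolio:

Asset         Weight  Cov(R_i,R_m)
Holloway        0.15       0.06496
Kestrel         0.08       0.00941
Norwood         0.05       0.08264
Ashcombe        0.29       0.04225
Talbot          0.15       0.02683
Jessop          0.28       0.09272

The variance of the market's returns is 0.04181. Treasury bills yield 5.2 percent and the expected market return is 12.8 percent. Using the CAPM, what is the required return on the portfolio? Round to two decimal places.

15.54%

β_Holloway = 0.06496 / 0.04181 = 1.5537
β_Kestrel = 0.00941 / 0.04181 = 0.2251
β_Norwood = 0.08264 / 0.04181 = 1.9766
β_Ashcombe = 0.04225 / 0.04181 = 1.0105
β_Talbot = 0.02683 / 0.04181 = 0.6417
β_Jessop = 0.09272 / 0.04181 = 2.2177
β_P = Σ w_i β_i = 0.15×1.5537 + 0.08×0.2251 + 0.05×1.9766 + 0.29×1.0105 + 0.15×0.6417 + 0.28×2.2177 = 1.3601
MRP = 12.8% − 5.2% = 7.60%
E(R_P) = R_f + β_P × MRP = 5.2% + 1.3601 × 7.6% = 15.54%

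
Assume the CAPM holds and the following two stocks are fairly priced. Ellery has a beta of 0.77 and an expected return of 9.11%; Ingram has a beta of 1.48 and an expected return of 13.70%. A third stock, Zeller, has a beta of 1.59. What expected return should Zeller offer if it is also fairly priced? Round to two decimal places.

14.41%

MRP (SML slope) = (13.70% − 9.11%) / (1.48 − 0.77) = 4.59% / 0.71 = 6.4648%
R_f (intercept) = 9.11% − 0.77 × 6.4648% = 4.1321%
E(R_Zeller) = R_f + β × MRP = 4.1321% + 1.59 × 6.4648% = 14.41%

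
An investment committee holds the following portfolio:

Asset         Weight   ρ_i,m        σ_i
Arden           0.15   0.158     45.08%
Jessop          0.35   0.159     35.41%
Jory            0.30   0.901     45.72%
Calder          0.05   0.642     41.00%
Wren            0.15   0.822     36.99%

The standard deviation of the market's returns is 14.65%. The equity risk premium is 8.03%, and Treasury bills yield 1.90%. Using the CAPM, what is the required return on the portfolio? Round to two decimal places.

β_Arden = 0.158 × 45.08% / 14.65% = 0.4862
β_Jessop = 0.159 × 35.41% / 14.65% = 0.3843
β_Jory = 0.901 × 45.72% / 14.65% = 2.8119
β_Calder = 0.642 × 41.00% / 14.65% = 1.7967
β_Wren = 0.822 × 36.99% / 14.65% = 2.0755
β_P = Σ w_i β_i = 0.15×0.4862 + 0.35×0.3843 + 0.30×2.8119 + 0.05×1.7967 + 0.15×2.0755 = 1.4522
E(R_P) = R_f + β_P × MRP = 1.90% + 1.4522 × 8.03% = 13.56%

13.56%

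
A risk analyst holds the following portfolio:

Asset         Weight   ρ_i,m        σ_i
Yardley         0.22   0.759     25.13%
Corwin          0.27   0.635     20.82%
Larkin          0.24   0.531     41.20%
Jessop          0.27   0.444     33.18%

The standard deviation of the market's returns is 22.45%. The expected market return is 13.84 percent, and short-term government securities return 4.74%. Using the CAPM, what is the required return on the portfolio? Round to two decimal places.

β_Yardley = 0.759 × 25.13% / 22.45% = 0.8496
β_Corwin = 0.635 × 20.82% / 22.45% = 0.5889
β_Larkin = 0.531 × 41.20% / 22.45% = 0.9745
β_Jessop = 0.444 × 33.18% / 22.45% = 0.6562
β_P = Σ w_i β_i = 0.22×0.8496 + 0.27×0.5889 + 0.24×0.9745 + 0.27×0.6562 = 0.7570
MRP = 13.84% − 4.74% = 9.10%
E(R_P) = R_f + β_P × MRP = 4.74% + 0.7570 × 9.10% = 11.63%

11.63%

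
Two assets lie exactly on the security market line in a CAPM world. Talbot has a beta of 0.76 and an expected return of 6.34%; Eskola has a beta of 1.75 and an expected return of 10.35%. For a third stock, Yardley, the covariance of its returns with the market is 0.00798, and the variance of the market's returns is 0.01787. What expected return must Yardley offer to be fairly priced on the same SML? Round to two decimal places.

MRP = (10.35% − 6.34%) / (1.75 − 0.76) = 4.0505%
R_f = 6.34% − 0.76 × 4.0505% = 3.2616%
β_Yardley = Cov / Var(R_m) = 0.00798 / 0.01787 = 0.4466
E(R_Yardley) = R_f + β × MRP = 3.2616% + 0.4466 × 4.0505% = 5.07%

5.07%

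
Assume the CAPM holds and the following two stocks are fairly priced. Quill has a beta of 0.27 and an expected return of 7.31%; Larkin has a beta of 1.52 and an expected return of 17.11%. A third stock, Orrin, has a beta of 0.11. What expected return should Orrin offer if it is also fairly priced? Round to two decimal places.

6.06%

MRP (SML slope) = (17.11% − 7.31%) / (1.52 − 0.27) = 9.80% / 1.25 = 7.8400%
R_f (intercept) = 7.31% − 0.27 × 7.8400% = 5.1932%
E(R_Orrin) = R_f + β × MRP = 5.1932% + 0.11 × 7.8400% = 6.06%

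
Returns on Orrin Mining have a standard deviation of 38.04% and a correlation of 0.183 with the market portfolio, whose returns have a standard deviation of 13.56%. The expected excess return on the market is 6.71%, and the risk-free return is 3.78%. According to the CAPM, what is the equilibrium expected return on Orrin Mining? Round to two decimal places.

7.22%

β = ρ × σ_i / σ_m = 0.183 × 38.04% / 13.56% = 0.5134
E(R) = 3.78% + 0.5134 × 6.71% = 7.22%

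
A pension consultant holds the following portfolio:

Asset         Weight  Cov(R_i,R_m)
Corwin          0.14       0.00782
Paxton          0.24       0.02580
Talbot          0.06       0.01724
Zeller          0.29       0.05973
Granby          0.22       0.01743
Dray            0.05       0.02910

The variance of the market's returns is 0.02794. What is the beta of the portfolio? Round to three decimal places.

1.107

β_Corwin = 0.00782 / 0.02794 = 0.2799
β_Paxton = 0.02580 / 0.02794 = 0.9234
β_Talbot = 0.01724 / 0.02794 = 0.6170
β_Zeller = 0.05973 / 0.02794 = 2.1378
β_Granby = 0.01743 / 0.02794 = 0.6238
β_Dray = 0.02910 / 0.02794 = 1.0415
β_P = Σ w_i β_i = 0.14×0.2799 + 0.24×0.9234 + 0.06×0.6170 + 0.29×2.1378 + 0.22×0.6238 + 0.05×1.0415 = 1.1071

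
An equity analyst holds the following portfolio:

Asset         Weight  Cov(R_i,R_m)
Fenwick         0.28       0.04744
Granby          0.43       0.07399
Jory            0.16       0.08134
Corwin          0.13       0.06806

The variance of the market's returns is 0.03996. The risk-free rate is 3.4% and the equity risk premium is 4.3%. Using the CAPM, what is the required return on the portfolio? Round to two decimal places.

β_Fenwick = 0.04744 / 0.03996 = 1.1872
β_Granby = 0.07399 / 0.03996 = 1.8516
β_Jory = 0.08134 / 0.03996 = 2.0355
β_Corwin = 0.06806 / 0.03996 = 1.7032
β_P = Σ w_i β_i = 0.28×1.1872 + 0.43×1.8516 + 0.16×2.0355 + 0.13×1.7032 = 1.6757
E(R_P) = R_f + β_P × MRP = 3.4% + 1.6757 × 4.3% = 10.61%

10.61%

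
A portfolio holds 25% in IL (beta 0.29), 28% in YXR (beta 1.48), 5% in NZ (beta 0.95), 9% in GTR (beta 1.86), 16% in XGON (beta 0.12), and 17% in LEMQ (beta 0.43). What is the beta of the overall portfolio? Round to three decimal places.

0.794

β_P = Σ w_i β_i = 0.25×0.29 + 0.28×1.48 + 0.05×0.95 + 0.09×1.86 + 0.16×0.12 + 0.17×0.43 = 0.7941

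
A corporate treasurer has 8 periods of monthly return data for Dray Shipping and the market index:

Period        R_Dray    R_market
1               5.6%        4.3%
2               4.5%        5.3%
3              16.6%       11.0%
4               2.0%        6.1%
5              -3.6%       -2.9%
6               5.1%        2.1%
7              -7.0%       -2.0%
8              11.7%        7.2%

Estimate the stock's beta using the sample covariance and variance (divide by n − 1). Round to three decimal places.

Mean R_i = (5.6 + 4.5 + 16.6 + 2.0 − 3.6 + 5.1 − 7.0 + 11.7) / 8 = 4.3625%
Mean R_m = (4.3 + 5.3 + 11.0 + 6.1 − 2.9 + 2.1 − 2.0 + 7.2) / 8 = 3.8875%
Σ(R_i − R̄_i)(R_m − R̄_m) = 226.4463  ⇒  Cov = 226.4463 / 7 = 32.3495
Σ(R_m − R̄_m)² = 152.5488  ⇒  Var(R_m) = 152.5488 / 7 = 21.7927
β = Cov / Var(R_m) = 32.3495 / 21.7927 = 1.4844

1.484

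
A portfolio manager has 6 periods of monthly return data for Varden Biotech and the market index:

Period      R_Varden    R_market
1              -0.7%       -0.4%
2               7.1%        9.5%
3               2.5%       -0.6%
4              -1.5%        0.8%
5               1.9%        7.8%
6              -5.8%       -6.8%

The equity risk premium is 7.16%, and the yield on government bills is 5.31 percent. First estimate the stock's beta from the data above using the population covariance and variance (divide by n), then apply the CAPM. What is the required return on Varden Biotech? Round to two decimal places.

9.80%

Mean R_i = (-0.7 + 7.1 + 2.5 − 1.5 + 1.9 − 5.8) / 6 = 0.5833%
Mean R_m = (-0.4 + 9.5 − 0.6 + 0.8 + 7.8 − 6.8) / 6 = 1.7167%
Σ(R_i − R̄_i)(R_m − R̄_m) = 113.2817  ⇒  Cov = 113.2817 / 6 = 18.8803
Σ(R_m − R̄_m)² = 180.8083  ⇒  Var(R_m) = 180.8083 / 6 = 30.1347
β = Cov / Var(R_m) = 18.8803 / 30.1347 = 0.6265
E(R) = R_f + β × MRP = 5.31% + 0.6265 × 7.16% = 9.80%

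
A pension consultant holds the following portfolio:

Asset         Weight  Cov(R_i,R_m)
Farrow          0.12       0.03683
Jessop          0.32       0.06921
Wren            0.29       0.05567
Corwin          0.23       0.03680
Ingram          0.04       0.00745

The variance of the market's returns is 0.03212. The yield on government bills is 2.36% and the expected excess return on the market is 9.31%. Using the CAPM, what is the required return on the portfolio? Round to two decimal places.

17.28%

β_Farrow = 0.03683 / 0.03212 = 1.1466
β_Jessop = 0.06921 / 0.03212 = 2.1547
β_Wren = 0.05567 / 0.03212 = 1.7332
β_Corwin = 0.03680 / 0.03212 = 1.1457
β_Ingram = 0.00745 / 0.03212 = 0.2319
β_P = Σ w_i β_i = 0.12×1.1466 + 0.32×2.1547 + 0.29×1.7332 + 0.23×1.1457 + 0.04×0.2319 = 1.6025
E(R_P) = R_f + β_P × MRP = 2.36% + 1.6025 × 9.31% = 17.28%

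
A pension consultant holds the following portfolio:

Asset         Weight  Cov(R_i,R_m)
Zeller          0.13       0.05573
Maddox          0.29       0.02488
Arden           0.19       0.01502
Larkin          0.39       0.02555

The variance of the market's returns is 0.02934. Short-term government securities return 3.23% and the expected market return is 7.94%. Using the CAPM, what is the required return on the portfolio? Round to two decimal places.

7.61%

β_Zeller = 0.05573 / 0.02934 = 1.8995
β_Maddox = 0.02488 / 0.02934 = 0.8480
β_Arden = 0.01502 / 0.02934 = 0.5119
β_Larkin = 0.02555 / 0.02934 = 0.8708
β_P = Σ w_i β_i = 0.13×1.8995 + 0.29×0.8480 + 0.19×0.5119 + 0.39×0.8708 = 0.9297
MRP = 7.94% − 3.23% = 4.71%
E(R_P) = R_f + β_P × MRP = 3.23% + 0.9297 × 4.71% = 7.61%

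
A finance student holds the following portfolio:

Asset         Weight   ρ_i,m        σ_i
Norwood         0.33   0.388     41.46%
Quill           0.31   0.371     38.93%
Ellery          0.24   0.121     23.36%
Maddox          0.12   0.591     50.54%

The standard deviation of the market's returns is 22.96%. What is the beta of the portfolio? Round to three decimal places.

0.612

β_Norwood = 0.388 × 41.46% / 22.96% = 0.7006
β_Quill = 0.371 × 38.93% / 22.96% = 0.6291
β_Ellery = 0.121 × 23.36% / 22.96% = 0.1231
β_Maddox = 0.591 × 50.54% / 22.96% = 1.3009
β_P = Σ w_i β_i = 0.33×0.7006 + 0.31×0.6291 + 0.24×0.1231 + 0.12×1.3009 = 0.6119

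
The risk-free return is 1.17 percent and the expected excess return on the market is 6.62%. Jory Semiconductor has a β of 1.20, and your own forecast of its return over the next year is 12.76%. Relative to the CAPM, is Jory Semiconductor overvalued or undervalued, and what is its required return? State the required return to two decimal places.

Required return = R_f + β·MRP = 1.17% + 1.20 × 6.62% = 9.11%
Forecast 12.76% > required 9.11% → the stock plots above the SML → undervalued.

Undervalued; required return 9.11%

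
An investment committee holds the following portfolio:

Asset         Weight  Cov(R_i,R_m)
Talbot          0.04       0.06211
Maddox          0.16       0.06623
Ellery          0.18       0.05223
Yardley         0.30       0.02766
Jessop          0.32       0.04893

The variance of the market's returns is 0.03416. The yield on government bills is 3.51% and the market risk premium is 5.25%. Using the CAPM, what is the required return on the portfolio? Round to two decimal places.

10.65%

β_Talbot = 0.06211 / 0.03416 = 1.8182
β_Maddox = 0.06623 / 0.03416 = 1.9388
β_Ellery = 0.05223 / 0.03416 = 1.5290
β_Yardley = 0.02766 / 0.03416 = 0.8097
β_Jessop = 0.04893 / 0.03416 = 1.4324
β_P = Σ w_i β_i = 0.04×1.8182 + 0.16×1.9388 + 0.18×1.5290 + 0.30×0.8097 + 0.32×1.4324 = 1.3594
E(R_P) = R_f + β_P × MRP = 3.51% + 1.3594 × 5.25% = 10.65%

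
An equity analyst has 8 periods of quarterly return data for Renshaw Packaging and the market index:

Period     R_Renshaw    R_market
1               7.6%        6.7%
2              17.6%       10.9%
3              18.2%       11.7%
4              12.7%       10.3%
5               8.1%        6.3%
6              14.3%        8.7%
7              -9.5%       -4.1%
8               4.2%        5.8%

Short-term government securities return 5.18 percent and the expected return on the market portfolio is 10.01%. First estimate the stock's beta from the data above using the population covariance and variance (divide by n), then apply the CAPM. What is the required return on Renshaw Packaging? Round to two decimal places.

13.68%

Mean R_i = (7.6 + 17.6 + 18.2 + 12.7 + 8.1 + 14.3 − 9.5 + 4.2) / 8 = 9.1500%
Mean R_m = (6.7 + 10.9 + 11.7 + 10.3 + 6.3 + 8.7 − 4.1 + 5.8) / 8 = 7.0375%
Σ(R_i − R̄_i)(R_m − R̄_m) = 310.1150  ⇒  Cov = 310.1150 / 8 = 38.7644
Σ(R_m − R̄_m)² = 176.2988  ⇒  Var(R_m) = 176.2988 / 8 = 22.0374
β = Cov / Var(R_m) = 38.7644 / 22.0374 = 1.7590
MRP = 10.01% − 5.18% = 4.83%
E(R) = R_f + β × MRP = 5.18% + 1.7590 × 4.83% = 13.68%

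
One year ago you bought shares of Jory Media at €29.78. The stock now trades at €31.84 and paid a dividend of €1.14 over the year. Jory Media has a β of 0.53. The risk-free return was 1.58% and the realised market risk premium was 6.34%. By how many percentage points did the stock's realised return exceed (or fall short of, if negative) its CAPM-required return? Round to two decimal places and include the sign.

Realised HPR = (P1 + D1 − P0) / P0 = (31.84 + 1.14 − 29.78) / 29.78 = 3.20 / 29.78 = 10.7455%
CAPM required = R_f + β·MRP = 1.58% + 0.53 × 6.34% = 4.9402%
α = realised − required = 10.7455% − 4.9402% = +5.81%

+5.81%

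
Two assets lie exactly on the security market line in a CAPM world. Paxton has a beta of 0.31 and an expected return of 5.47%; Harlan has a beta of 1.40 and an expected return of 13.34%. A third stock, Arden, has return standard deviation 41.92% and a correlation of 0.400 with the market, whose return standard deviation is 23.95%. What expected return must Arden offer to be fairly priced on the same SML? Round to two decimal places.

MRP = (13.34% − 5.47%) / (1.40 − 0.31) = 7.2202%
R_f = 5.47% − 0.31 × 7.2202% = 3.2317%
β_Arden = ρ·σ_i/σ_m = 0.400 × 41.92 / 23.95 = 0.7001
E(R_Arden) = R_f + β × MRP = 3.2317% + 0.7001 × 7.2202% = 8.29%

8.29%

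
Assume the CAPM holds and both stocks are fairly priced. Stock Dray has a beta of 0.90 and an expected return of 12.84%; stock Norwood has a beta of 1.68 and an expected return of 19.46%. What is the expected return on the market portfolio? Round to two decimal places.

Both satisfy E(R) = R_f + β·MRP, so the slope of the SML is
MRP = (19.46% − 12.84%) / (1.68 − 0.90) = 6.62% / 0.78 = 8.4872%
R_f = E(R_Dray) − β_Dray·MRP = 12.84% − 0.90 × 8.4872% = 5.2015%
E(R_m) = R_f + MRP = 5.2015% + 8.4872% = 13.69%

13.69%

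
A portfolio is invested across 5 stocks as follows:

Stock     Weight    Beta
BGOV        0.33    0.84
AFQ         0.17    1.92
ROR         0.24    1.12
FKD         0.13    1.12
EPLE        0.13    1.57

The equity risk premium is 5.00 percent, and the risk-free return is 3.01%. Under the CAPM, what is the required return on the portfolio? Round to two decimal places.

β_P = Σ w_i β_i = 0.33×0.84 + 0.17×1.92 + 0.24×1.12 + 0.13×1.12 + 0.13×1.57 = 1.2221
E(R_P) = R_f + β_P × MRP = 3.01% + 1.2221 × 5.00% = 9.12%

9.12%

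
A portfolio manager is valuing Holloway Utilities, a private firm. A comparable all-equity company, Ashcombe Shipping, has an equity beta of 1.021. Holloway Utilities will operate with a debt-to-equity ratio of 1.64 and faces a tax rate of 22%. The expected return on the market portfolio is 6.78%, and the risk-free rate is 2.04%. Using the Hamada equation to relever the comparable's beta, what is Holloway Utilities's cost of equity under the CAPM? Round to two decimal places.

β_L = β_U × [1 + (1 − t)(D/E)] = 1.021 × [1 + (1 − 0.22) × 1.64]
    = 1.021 × [1 + 0.78 × 1.64] = 1.021 × 2.2792 = 2.3271
MRP = 6.78% − 2.04% = 4.74%
E(R) = R_f + β_L × MRP = 2.04% + 2.3271 × 4.74% = 13.07%

13.07%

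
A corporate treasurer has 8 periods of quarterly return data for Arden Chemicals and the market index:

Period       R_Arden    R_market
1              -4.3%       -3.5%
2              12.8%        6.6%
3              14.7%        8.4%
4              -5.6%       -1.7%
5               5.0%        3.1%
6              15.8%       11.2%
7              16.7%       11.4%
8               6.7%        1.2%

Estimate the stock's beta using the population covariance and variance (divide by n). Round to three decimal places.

Mean R_i = (-4.3 + 12.8 + 14.7 − 5.6 + 5.0 + 15.8 + 16.7 + 6.7) / 8 = 7.7250%
Mean R_m = (-3.5 + 6.6 + 8.4 − 1.7 + 3.1 + 11.2 + 11.4 + 1.2) / 8 = 4.5875%
Σ(R_i − R̄_i)(R_m − R̄_m) = 339.9025  ⇒  Cov = 339.9025 / 8 = 42.4878
Σ(R_m − R̄_m)² = 227.3488  ⇒  Var(R_m) = 227.3488 / 8 = 28.4186
β = Cov / Var(R_m) = 42.4878 / 28.4186 = 1.4951

1.495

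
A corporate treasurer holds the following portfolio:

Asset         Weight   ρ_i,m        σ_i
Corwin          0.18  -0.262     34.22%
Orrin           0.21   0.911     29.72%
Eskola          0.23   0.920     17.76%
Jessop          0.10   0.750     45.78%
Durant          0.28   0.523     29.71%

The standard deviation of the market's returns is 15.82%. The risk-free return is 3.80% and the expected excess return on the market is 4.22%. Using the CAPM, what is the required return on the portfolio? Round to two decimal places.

β_Corwin = -0.262 × 34.22% / 15.82% = -0.5667
β_Orrin = 0.911 × 29.72% / 15.82% = 1.7114
β_Eskola = 0.920 × 17.76% / 15.82% = 1.0328
β_Jessop = 0.750 × 45.78% / 15.82% = 2.1704
β_Durant = 0.523 × 29.71% / 15.82% = 0.9822
β_P = Σ w_i β_i = 0.18×-0.5667 + 0.21×1.7114 + 0.23×1.0328 + 0.10×2.1704 + 0.28×0.9822 = 0.9870
E(R_P) = R_f + β_P × MRP = 3.80% + 0.9870 × 4.22% = 7.97%

7.97%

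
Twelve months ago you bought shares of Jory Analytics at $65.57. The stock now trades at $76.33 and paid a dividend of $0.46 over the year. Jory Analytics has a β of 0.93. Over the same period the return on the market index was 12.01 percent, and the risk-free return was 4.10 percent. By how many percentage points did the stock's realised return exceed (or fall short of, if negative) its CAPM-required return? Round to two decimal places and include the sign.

+5.66%

Realised HPR = (P1 + D1 − P0) / P0 = (76.33 + 0.46 − 65.57) / 65.57 = 11.22 / 65.57 = 17.1115%
MRP = 12.01% − 4.10% = 7.91%
CAPM required = R_f + β·MRP = 4.10% + 0.93 × 7.91% = 11.4563%
α = realised − required = 17.1115% − 11.4563% = +5.66%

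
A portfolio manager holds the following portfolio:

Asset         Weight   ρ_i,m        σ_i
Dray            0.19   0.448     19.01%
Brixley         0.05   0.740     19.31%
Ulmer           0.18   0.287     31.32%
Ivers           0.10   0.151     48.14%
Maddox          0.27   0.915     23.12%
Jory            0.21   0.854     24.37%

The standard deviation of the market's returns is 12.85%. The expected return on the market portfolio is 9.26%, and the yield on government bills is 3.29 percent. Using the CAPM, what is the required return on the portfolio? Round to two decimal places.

10.15%

β_Dray = 0.448 × 19.01% / 12.85% = 0.6628
β_Brixley = 0.740 × 19.31% / 12.85% = 1.1120
β_Ulmer = 0.287 × 31.32% / 12.85% = 0.6995
β_Ivers = 0.151 × 48.14% / 12.85% = 0.5657
β_Maddox = 0.915 × 23.12% / 12.85% = 1.6463
β_Jory = 0.854 × 24.37% / 12.85% = 1.6196
β_P = Σ w_i β_i = 0.19×0.6628 + 0.05×1.1120 + 0.18×0.6995 + 0.10×0.5657 + 0.27×1.6463 + 0.21×1.6196 = 1.1486
MRP = 9.26% − 3.29% = 5.97%
E(R_P) = R_f + β_P × MRP = 3.29% + 1.1486 × 5.97% = 10.15%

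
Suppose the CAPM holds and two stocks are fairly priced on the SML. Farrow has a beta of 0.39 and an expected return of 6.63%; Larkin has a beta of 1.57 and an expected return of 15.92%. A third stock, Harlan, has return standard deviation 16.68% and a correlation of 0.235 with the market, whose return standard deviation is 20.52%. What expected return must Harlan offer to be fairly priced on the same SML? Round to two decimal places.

MRP = (15.92% − 6.63%) / (1.57 − 0.39) = 7.8729%
R_f = 6.63% − 0.39 × 7.8729% = 3.5596%
β_Harlan = ρ·σ_i/σ_m = 0.235 × 16.68 / 20.52 = 0.1910
E(R_Harlan) = R_f + β × MRP = 3.5596% + 0.1910 × 7.8729% = 5.06%

5.06%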